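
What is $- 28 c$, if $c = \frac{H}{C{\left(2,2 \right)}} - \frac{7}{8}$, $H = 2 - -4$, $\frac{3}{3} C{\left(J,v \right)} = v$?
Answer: $- \frac{119}{2} \approx -59.5$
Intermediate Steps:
$C{\left(J,v \right)} = v$
$H = 6$ ($H = 2 + 4 = 6$)
$c = \frac{17}{8}$ ($c = \frac{6}{2} - \frac{7}{8} = 6 \cdot \frac{1}{2} - \frac{7}{8} = 3 - \frac{7}{8} = \frac{17}{8} \approx 2.125$)
$- 28 c = \left(-28\right) \frac{17}{8} = - \frac{119}{2}$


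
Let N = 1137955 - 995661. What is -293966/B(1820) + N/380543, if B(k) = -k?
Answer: 56062839309/346294130 ≈ 161.89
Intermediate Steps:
N = 142294
-293966/B(1820) + N/380543 = -293966/((-1*1820)) + 142294/380543 = -293966/(-1820) + 142294*(1/380543) = -293966*(-1/1820) + 142294/380543 = 146983/910 + 142294/380543 = 56062839309/346294130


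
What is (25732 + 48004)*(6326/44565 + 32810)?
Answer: 107815597654336/44565 ≈ 2.4193e+9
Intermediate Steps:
(25732 + 48004)*(6326/44565 + 32810) = 73736*(6326*(1/44565) + 32810) = 73736*(6326/44565 + 32810) = 73736*(1462183976/44565) = 107815597654336/44565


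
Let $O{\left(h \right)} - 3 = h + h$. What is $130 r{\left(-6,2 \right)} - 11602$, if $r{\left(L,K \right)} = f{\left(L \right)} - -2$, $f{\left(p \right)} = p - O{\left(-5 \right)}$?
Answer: $-11212$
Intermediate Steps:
$O{\left(h \right)} = 3 + 2 h$ ($O{\left(h \right)} = 3 + \left(h + h\right) = 3 + 2 h$)
$f{\left(p \right)} = 7 + p$ ($f{\left(p \right)} = p - \left(3 + 2 \left(-5\right)\right) = p - \left(3 - 10\right) = p - -7 = p + 7 = 7 + p$)
$r{\left(L,K \right)} = 9 + L$ ($r{\left(L,K \right)} = \left(7 + L\right) - -2 = \left(7 + L\right) + 2 = 9 + L$)
$130 r{\left(-6,2 \right)} - 11602 = 130 \left(9 - 6\right) - 11602 = 130 \cdot 3 - 11602 = 390 - 11602 = -11212$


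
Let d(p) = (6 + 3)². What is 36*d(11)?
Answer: 2916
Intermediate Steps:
d(p) = 81 (d(p) = 9² = 81)
36*d(11) = 36*81 = 2916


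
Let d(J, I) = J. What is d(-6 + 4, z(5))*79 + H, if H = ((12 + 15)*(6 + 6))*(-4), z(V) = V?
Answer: -1454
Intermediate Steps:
H = -1296 (H = (27*12)*(-4) = 324*(-4) = -1296)
d(-6 + 4, z(5))*79 + H = (-6 + 4)*79 - 1296 = -2*79 - 1296 = -158 - 1296 = -1454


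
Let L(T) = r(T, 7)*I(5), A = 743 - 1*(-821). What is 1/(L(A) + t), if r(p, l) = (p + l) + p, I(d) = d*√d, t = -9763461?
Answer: -1084829/10591549130044 - 5225*√5/31774647390132 ≈ -1.0279e-7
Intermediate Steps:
I(d) = d^(3/2)
r(p, l) = l + 2*p (r(p, l) = (l + p) + p = l + 2*p)
A = 1564 (A = 743 + 821 = 1564)
L(T) = 5*√5*(7 + 2*T) (L(T) = (7 + 2*T)*5^(3/2) = (7 + 2*T)*(5*√5) = 5*√5*(7 + 2*T))
1/(L(A) + t) = 1/(√5*(35 + 10*1564) - 9763461) = 1/(√5*(35 + 15640) - 9763461) = 1/(√5*15675 - 9763461) = 1/(15675*√5 - 9763461) = 1/(-9763461 + 15675*√5)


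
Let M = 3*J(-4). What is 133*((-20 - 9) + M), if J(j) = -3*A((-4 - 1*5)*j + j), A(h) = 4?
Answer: -8645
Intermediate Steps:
J(j) = -12 (J(j) = -3*4 = -12)
M = -36 (M = 3*(-12) = -36)
133*((-20 - 9) + M) = 133*((-20 - 9) - 36) = 133*(-29 - 36) = 133*(-65) = -8645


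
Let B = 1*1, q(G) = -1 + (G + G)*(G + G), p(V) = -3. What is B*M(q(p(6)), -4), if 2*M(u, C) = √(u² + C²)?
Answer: √1241/2 ≈ 17.614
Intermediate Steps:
q(G) = -1 + 4*G² (q(G) = -1 + (2*G)*(2*G) = -1 + 4*G²)
M(u, C) = √(C² + u²)/2 (M(u, C) = √(u² + C²)/2 = √(C² + u²)/2)
B = 1
B*M(q(p(6)), -4) = 1*(√((-4)² + (-1 + 4*(-3)²)²)/2) = 1*(√(16 + (-1 + 4*9)²)/2) = 1*(√(16 + (-1 + 36)²)/2) = 1*(√(16 + 35²)/2) = 1*(√(16 + 1225)/2) = 1*(√1241/2) = √1241/2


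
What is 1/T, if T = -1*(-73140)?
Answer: 1/73140 ≈ 1.3672e-5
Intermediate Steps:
T = 73140
1/T = 1/73140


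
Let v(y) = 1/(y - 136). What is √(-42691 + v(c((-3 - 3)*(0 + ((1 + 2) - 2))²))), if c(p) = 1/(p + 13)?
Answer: 2*I*√9652447437/951 ≈ 206.62*I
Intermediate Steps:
c(p) = 1/(13 + p)
v(y) = 1/(-136 + y)
√(-42691 + v(c((-3 - 3)*(0 + ((1 + 2) - 2))²))) = √(-42691 + 1/(-136 + 1/(13 + (-3 - 3)*(0 + ((1 + 2) - 2))²))) = √(-42691 + 1/(-136 + 1/(13 - 6*(0 + (3 - 2))²))) = √(-42691 + 1/(-136 + 1/(13 - 6*(0 + 1)²))) = √(-42691 + 1/(-136 + 1/(13 - 6*1²))) = √(-42691 + 1/(-136 + 1/(13 - 6*1))) = √(-42691 + 1/(-136 + 1/(13 - 6))) = √(-42691 + 1/(-136 + 1/7)) = √(-42691 + 1/(-136 + ⅐)) = √(-42691 + 1/(-951/7)) = √(-42691 - 7/951) = √(-40599148/951) = 2*I*√9652447437/951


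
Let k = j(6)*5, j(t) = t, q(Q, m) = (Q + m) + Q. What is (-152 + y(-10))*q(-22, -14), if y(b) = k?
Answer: 7076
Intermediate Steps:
q(Q, m) = m + 2*Q
k = 30 (k = 6*5 = 30)
y(b) = 30
(-152 + y(-10))*q(-22, -14) = (-152 + 30)*(-14 + 2*(-22)) = -122*(-14 - 44) = -122*(-58) = 7076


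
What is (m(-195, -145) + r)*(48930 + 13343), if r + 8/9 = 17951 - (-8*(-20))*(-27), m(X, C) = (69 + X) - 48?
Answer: 12383920145/9 ≈ 1.3760e+9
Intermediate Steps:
m(X, C) = 21 + X
r = 200431/9 (r = -8/9 + (17951 - (-8*(-20))*(-27)) = -8/9 + (17951 - 160*(-27)) = -8/9 + (17951 - 1*(-4320)) = -8/9 + (17951 + 4320) = -8/9 + 22271 = 200431/9 ≈ 22270.)
(m(-195, -145) + r)*(48930 + 13343) = ((21 - 195) + 200431/9)*(48930 + 13343) = (-174 + 200431/9)*62273 = (198865/9)*62273 = 12383920145/9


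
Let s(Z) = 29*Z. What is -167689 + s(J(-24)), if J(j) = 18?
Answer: -167167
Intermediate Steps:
-167689 + s(J(-24)) = -167689 + 29*18 = -167689 + 522 = -167167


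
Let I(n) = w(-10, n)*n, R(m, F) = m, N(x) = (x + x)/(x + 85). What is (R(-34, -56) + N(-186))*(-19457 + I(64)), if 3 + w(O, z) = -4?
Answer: 60949110/101 ≈ 6.0346e+5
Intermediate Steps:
w(O, z) = -7 (w(O, z) = -3 - 4 = -7)
N(x) = 2*x/(85 + x) (N(x) = (2*x)/(85 + x) = 2*x/(85 + x))
I(n) = -7*n
(R(-34, -56) + N(-186))*(-19457 + I(64)) = (-34 + 2*(-186)/(85 - 186))*(-19457 - 7*64) = (-34 + 2*(-186)/(-101))*(-19457 - 448) = (-34 + 2*(-186)*(-1/101))*(-19905) = (-34 + 372/101)*(-19905) = -3062/101*(-19905) = 60949110/101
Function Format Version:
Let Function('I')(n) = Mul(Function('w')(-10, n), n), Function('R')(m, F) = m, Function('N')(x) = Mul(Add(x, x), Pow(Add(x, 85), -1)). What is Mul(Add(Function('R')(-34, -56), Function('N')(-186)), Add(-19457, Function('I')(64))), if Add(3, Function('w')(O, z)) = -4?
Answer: Rational(60949110, 101) ≈ 6.0346e+5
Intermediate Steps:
Function('w')(O, z) = -7 (Function('w')(O, z) = Add(-3, -4) = -7)
Function('N')(x) = Mul(2, x, Pow(Add(85, x), -1)) (Function('N')(x) = Mul(Mul(2, x), Pow(Add(85, x), -1)) = Mul(2, x, Pow(Add(85, x), -1)))
Function('I')(n) = Mul(-7, n)
Mul(Add(Function('R')(-34, -56), Function('N')(-186)), Add(-19457, Function('I')(64))) = Mul(Add(-34, Mul(2, -186, Pow(Add(85, -186), -1))), Add(-19457, Mul(-7, 64))) = Mul(Add(-34, Mul(2, -186, Pow(-101, -1))), Add(-19457, -448)) = Mul(Add(-34, Mul(2, -186, Rational(-1, 101))), -19905) = Mul(Add(-34, Rational(372, 101)), -19905) = Mul(Rational(-3062, 101), -19905) = Rational(60949110, 101)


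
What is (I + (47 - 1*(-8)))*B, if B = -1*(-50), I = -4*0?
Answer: 2750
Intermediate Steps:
I = 0
B = 50
(I + (47 - 1*(-8)))*B = (0 + (47 - 1*(-8)))*50 = (0 + (47 + 8))*50 = (0 + 55)*50 = 55*50 = 2750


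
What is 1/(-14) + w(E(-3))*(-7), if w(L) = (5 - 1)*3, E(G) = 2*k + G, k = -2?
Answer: -1177/14 ≈ -84.071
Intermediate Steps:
E(G) = -4 + G (E(G) = 2*(-2) + G = -4 + G)
w(L) = 12 (w(L) = 4*3 = 12)
1/(-14) + w(E(-3))*(-7) = 1/(-14) + 12*(-7) = -1/14 - 84 = -1177/14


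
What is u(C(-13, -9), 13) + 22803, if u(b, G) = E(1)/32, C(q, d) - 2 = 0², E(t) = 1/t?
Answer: 729697/32 ≈ 22803.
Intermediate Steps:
C(q, d) = 2 (C(q, d) = 2 + 0² = 2 + 0 = 2)
u(b, G) = 1/32 (u(b, G) = 1/(1*32) = 1*(1/32) = 1/32)
u(C(-13, -9), 13) + 22803 = 1/32 + 22803 = 729697/32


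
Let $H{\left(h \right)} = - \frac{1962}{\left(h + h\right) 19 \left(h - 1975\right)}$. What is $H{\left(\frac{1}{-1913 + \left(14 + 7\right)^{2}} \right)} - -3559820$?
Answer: $\frac{65543669132492}{18412273} \approx 3.5598 \cdot 10^{6}$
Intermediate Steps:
$H{\left(h \right)} = - \frac{981}{19 h \left(-1975 + h\right)}$ ($H{\left(h \right)} = - \frac{1962}{2 h 19 \left(-1975 + h\right)} = - \frac{1962}{38 h \left(-1975 + h\right)} = - 1962 \frac{1}{38 h \left(-1975 + h\right)} = - \frac{981}{19 h \left(-1975 + h\right)}$)
$H{\left(\frac{1}{-1913 + \left(14 + 7\right)^{2}} \right)} - -3559820 = - \frac{981}{19 \frac{1}{-1913 + \left(14 + 7\right)^{2}} \left(-1975 + \frac{1}{-1913 + \left(14 + 7\right)^{2}}\right)} - -3559820 = - \frac{981}{19 \frac{1}{-1913 + 21^{2}} \left(-1975 + \frac{1}{-1913 + 21^{2}}\right)} + 3559820 = - \frac{981}{19 \frac{1}{-1913 + 441} \left(-1975 + \frac{1}{-1913 + 441}\right)} + 3559820 = - \frac{981}{19 \frac{1}{-1472} \left(-1975 + \frac{1}{-1472}\right)} + 3559820 = - \frac{981}{19 \left(- \frac{1}{1472}\right) \left(-1975 - \frac{1}{1472}\right)} + 3559820 = \left(- \frac{981}{19}\right) \left(-1472\right) \frac{1}{- \frac{2907201}{1472}} + 3559820 = \left(- \frac{981}{19}\right) \left(-1472\right) \left(- \frac{1472}{2907201}\right) + 3559820 = - \frac{708538368}{18412273} + 3559820 = \frac{65543669132492}{18412273}$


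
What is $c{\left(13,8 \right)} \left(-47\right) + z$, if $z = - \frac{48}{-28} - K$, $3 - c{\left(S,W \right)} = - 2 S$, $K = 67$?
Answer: $- \frac{9998}{7} \approx -1428.3$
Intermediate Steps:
$c{\left(S,W \right)} = 3 + 2 S$ ($c{\left(S,W \right)} = 3 - - 2 S = 3 + 2 S$)
$z = - \frac{457}{7}$ ($z = - \frac{48}{-28} - 67 = \left(-48\right) \left(- \frac{1}{28}\right) - 67 = \frac{12}{7} - 67 = - \frac{457}{7} \approx -65.286$)
$c{\left(13,8 \right)} \left(-47\right) + z = \left(3 + 2 \cdot 13\right) \left(-47\right) - \frac{457}{7} = \left(3 + 26\right) \left(-47\right) - \frac{457}{7} = 29 \left(-47\right) - \frac{457}{7} = -1363 - \frac{457}{7} = - \frac{9998}{7}$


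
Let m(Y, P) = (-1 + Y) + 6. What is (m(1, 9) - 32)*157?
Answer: -4082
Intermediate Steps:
m(Y, P) = 5 + Y
(m(1, 9) - 32)*157 = ((5 + 1) - 32)*157 = (6 - 32)*157 = -26*157 = -4082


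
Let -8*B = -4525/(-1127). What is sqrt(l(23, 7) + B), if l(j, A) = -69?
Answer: I*sqrt(28824934)/644 ≈ 8.3368*I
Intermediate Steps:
B = -4525/9016 (B = -(-4525)/(8*(-1127)) = -(-4525)*(-1)/(8*1127) = -1/8*4525/1127 = -4525/9016 ≈ -0.50189)
sqrt(l(23, 7) + B) = sqrt(-69 - 4525/9016) = sqrt(-626629/9016) = I*sqrt(28824934)/644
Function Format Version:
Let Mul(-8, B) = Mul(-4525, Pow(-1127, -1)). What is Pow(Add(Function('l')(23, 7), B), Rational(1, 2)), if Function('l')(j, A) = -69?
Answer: Mul(Rational(1, 644), I, Pow(28824934, Rational(1, 2))) ≈ Mul(8.3368, I)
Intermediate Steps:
B = Rational(-4525, 9016) (B = Mul(Rational(-1, 8), Mul(-4525, Pow(-1127, -1))) = Mul(Rational(-1, 8), Mul(-4525, Rational(-1, 1127))) = Mul(Rational(-1, 8), Rational(4525, 1127)) = Rational(-4525, 9016) ≈ -0.50189)
Pow(Add(Function('l')(23, 7), B), Rational(1, 2)) = Pow(Add(-69, Rational(-4525, 9016)), Rational(1, 2)) = Pow(Rational(-626629, 9016), Rational(1, 2)) = Mul(Rational(1, 644), I, Pow(28824934, Rational(1, 2)))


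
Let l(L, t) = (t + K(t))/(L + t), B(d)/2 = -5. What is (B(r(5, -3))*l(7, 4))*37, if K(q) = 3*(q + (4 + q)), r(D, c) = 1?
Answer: -14800/11 ≈ -1345.5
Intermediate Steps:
B(d) = -10 (B(d) = 2*(-5) = -10)
K(q) = 12 + 6*q (K(q) = 3*(4 + 2*q) = 12 + 6*q)
l(L, t) = (12 + 7*t)/(L + t) (l(L, t) = (t + (12 + 6*t))/(L + t) = (12 + 7*t)/(L + t))
(B(r(5, -3))*l(7, 4))*37 = -10*(12 + 7*4)/(7 + 4)*37 = -10*(12 + 28)/11*37 = -10*40/11*37 = -400/11*37 = -14800/11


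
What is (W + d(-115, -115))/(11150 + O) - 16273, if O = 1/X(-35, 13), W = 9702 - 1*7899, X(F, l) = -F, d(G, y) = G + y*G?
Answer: -6350032568/390251 ≈ -16272.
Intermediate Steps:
d(G, y) = G + G*y
W = 1803 (W = 9702 - 7899 = 1803)
O = 1/35 (O = 1/(-1*(-35)) = 1/35 ≈ 0.028571)
(W + d(-115, -115))/(11150 + O) - 16273 = (1803 - 115*(1 - 115))/(11150 + 1/35) - 16273 = (1803 - 115*(-114))/(390251/35) - 16273 = (1803 + 13110)*(35/390251) - 16273 = 14913*(35/390251) - 16273 = 521955/390251 - 16273 = -6350032568/390251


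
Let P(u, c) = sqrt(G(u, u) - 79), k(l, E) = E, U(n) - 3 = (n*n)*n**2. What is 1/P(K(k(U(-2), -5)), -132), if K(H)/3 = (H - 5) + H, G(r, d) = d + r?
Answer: -I/13 ≈ -0.076923*I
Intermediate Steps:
U(n) = 3 + n**4 (U(n) = 3 + (n*n)*n**2 = 3 + n**2*n**2 = 3 + n**4)
K(H) = -15 + 6*H (K(H) = 3*((H - 5) + H) = 3*((-5 + H) + H) = 3*(-5 + 2*H) = -15 + 6*H)
P(u, c) = sqrt(-79 + 2*u) (P(u, c) = sqrt((u + u) - 79) = sqrt(2*u - 79) = sqrt(-79 + 2*u))
1/P(K(k(U(-2), -5)), -132) = 1/(sqrt(-79 + 2*(-15 + 6*(-5)))) = 1/(sqrt(-79 + 2*(-15 - 30))) = 1/(sqrt(-79 + 2*(-45))) = 1/(sqrt(-79 - 90)) = 1/(sqrt(-169)) = 1/(13*I) = -I/13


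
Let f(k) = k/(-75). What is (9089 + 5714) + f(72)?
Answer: 370051/25 ≈ 14802.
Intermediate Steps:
f(k) = -k/75 (f(k) = k*(-1/75) = -k/75)
(9089 + 5714) + f(72) = (9089 + 5714) - 1/75*72 = 14803 - 24/25 = 370051/25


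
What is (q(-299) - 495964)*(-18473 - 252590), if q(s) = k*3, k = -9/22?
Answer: 2957632092805/22 ≈ 1.3444e+11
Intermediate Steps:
k = -9/22 (k = -9*1/22 = -9/22 ≈ -0.40909)
q(s) = -27/22 (q(s) = -9/22*3 = -27/22)
(q(-299) - 495964)*(-18473 - 252590) = (-27/22 - 495964)*(-18473 - 252590) = -10911235/22*(-271063) = 2957632092805/22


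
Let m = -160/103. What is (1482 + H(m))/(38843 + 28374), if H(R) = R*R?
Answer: 15748138/713105153 ≈ 0.022084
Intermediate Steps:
m = -160/103 (m = -160*1/103 = -160/103 ≈ -1.5534)
H(R) = R**2
(1482 + H(m))/(38843 + 28374) = (1482 + (-160/103)**2)/(38843 + 28374) = (1482 + 25600/10609)/67217 = (15748138/10609)*(1/67217) = 15748138/713105153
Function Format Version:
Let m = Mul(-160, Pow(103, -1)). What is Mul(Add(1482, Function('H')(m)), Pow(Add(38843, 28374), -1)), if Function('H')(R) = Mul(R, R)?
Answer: Rational(15748138, 713105153) ≈ 0.022084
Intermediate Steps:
m = Rational(-160, 103) (m = Mul(-160, Rational(1, 103)) = Rational(-160, 103) ≈ -1.5534)
Function('H')(R) = Pow(R, 2)
Mul(Add(1482, Function('H')(m)), Pow(Add(38843, 28374), -1)) = Mul(Add(1482, Pow(Rational(-160, 103), 2)), Pow(Add(38843, 28374), -1)) = Mul(Add(1482, Rational(25600, 10609)), Pow(67217, -1)) = Mul(Rational(15748138, 10609), Rational(1, 67217)) = Rational(15748138, 713105153)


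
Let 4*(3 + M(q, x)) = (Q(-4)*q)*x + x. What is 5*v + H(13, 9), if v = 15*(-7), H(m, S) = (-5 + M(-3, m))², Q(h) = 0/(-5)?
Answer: -8039/16 ≈ -502.44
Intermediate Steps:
Q(h) = 0 (Q(h) = 0*(-⅕) = 0)
M(q, x) = -3 + x/4 (M(q, x) = -3 + ((0*q)*x + x)/4 = -3 + (0*x + x)/4 = -3 + (0 + x)/4 = -3 + x/4)
H(m, S) = (-8 + m/4)² (H(m, S) = (-5 + (-3 + m/4))² = (-8 + m/4)²)
v = -105
5*v + H(13, 9) = 5*(-105) + (32 - 1*13)²/16 = -525 + (32 - 13)²/16 = -525 + (1/16)*19² = -525 + (1/16)*361 = -525 + 361/16 = -8039/16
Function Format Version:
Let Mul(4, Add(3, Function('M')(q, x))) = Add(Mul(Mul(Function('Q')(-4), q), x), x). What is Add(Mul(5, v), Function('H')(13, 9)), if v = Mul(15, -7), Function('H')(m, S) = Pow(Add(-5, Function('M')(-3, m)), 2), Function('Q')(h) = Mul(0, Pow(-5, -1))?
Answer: Rational(-8039, 16) ≈ -502.44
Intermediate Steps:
Function('Q')(h) = 0 (Function('Q')(h) = Mul(0, Rational(-1, 5)) = 0)
Function('M')(q, x) = Add(-3, Mul(Rational(1, 4), x)) (Function('M')(q, x) = Add(-3, Mul(Rational(1, 4), Add(Mul(Mul(0, q), x), x))) = Add(-3, Mul(Rational(1, 4), Add(Mul(0, x), x))) = Add(-3, Mul(Rational(1, 4), Add(0, x))) = Add(-3, Mul(Rational(1, 4), x)))
Function('H')(m, S) = Pow(Add(-8, Mul(Rational(1, 4), m)), 2) (Function('H')(m, S) = Pow(Add(-5, Add(-3, Mul(Rational(1, 4), m))), 2) = Pow(Add(-8, Mul(Rational(1, 4), m)), 2))
v = -105
Add(Mul(5, v), Function('H')(13, 9)) = Add(Mul(5, -105), Mul(Rational(1, 16), Pow(Add(32, Mul(-1, 13)), 2))) = Add(-525, Mul(Rational(1, 16), Pow(Add(32, -13), 2))) = Add(-525, Mul(Rational(1, 16), Pow(19, 2))) = Add(-525, Mul(Rational(1, 16), 361)) = Add(-525, Rational(361, 16)) = Rational(-8039, 16)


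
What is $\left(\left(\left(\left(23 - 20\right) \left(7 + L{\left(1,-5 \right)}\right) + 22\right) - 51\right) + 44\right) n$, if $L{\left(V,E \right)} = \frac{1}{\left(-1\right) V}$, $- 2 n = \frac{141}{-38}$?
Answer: $\frac{4653}{76} \approx 61.224$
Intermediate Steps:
$n = \frac{141}{76}$ ($n = - \frac{141 \frac{1}{-38}}{2} = - \frac{141 \left(- \frac{1}{38}\right)}{2} = \left(- \frac{1}{2}\right) \left(- \frac{141}{38}\right) = \frac{141}{76} \approx 1.8553$)
$L{\left(V,E \right)} = - \frac{1}{V}$
$\left(\left(\left(\left(23 - 20\right) \left(7 + L{\left(1,-5 \right)}\right) + 22\right) - 51\right) + 44\right) n = \left(\left(\left(\left(23 - 20\right) \left(7 - 1^{-1}\right) + 22\right) - 51\right) + 44\right) \frac{141}{76} = \left(\left(\left(3 \left(7 - 1\right) + 22\right) - 51\right) + 44\right) \frac{141}{76} = \left(\left(\left(3 \cdot 6 + 22\right) - 51\right) + 44\right) \frac{141}{76} = \left(\left(\left(18 + 22\right) - 51\right) + 44\right) \frac{141}{76} = \left(\left(40 - 51\right) + 44\right) \frac{141}{76} = \left(-11 + 44\right) \frac{141}{76} = 33 \cdot \frac{141}{76} = \frac{4653}{76}$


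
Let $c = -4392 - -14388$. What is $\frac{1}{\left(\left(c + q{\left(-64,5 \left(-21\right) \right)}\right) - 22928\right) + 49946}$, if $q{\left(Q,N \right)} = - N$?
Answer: $\frac{1}{37119} \approx 2.694 \cdot 10^{-5}$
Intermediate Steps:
$c = 9996$ ($c = -4392 + 14388 = 9996$)
$\frac{1}{\left(\left(c + q{\left(-64,5 \left(-21\right) \right)}\right) - 22928\right) + 49946} = \frac{1}{\left(\left(9996 - 5 \left(-21\right)\right) - 22928\right) + 49946} = \frac{1}{\left(\left(9996 - -105\right) - 22928\right) + 49946} = \frac{1}{\left(\left(9996 + 105\right) - 22928\right) + 49946} = \frac{1}{\left(10101 - 22928\right) + 49946} = \frac{1}{-12827 + 49946} = \frac{1}{37119}$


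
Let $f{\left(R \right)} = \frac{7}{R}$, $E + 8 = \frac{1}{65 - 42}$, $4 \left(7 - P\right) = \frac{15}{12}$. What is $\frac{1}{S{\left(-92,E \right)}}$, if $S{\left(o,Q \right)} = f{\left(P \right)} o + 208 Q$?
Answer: $- \frac{2461}{4309840} \approx -0.00057102$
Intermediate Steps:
$P = \frac{107}{16}$ ($P = 7 - \frac{15 \cdot \frac{1}{12}}{4} = 7 - \frac{5}{16} = \frac{107}{16} \approx 6.6875$)
$E = - \frac{183}{23}$ ($E = -8 + \frac{1}{65 - 42} = -8 + \frac{1}{23} = - \frac{183}{23} \approx -7.9565$)
$S{\left(o,Q \right)} = 208 Q + \frac{112 o}{107}$ ($S{\left(o,Q \right)} = \frac{7}{\frac{107}{16}} o + 208 Q = 7 \cdot \frac{16}{107} o + 208 Q = \frac{112 o}{107} + 208 Q = 208 Q + \frac{112 o}{107}$)
$\frac{1}{S{\left(-92,E \right)}} = \frac{1}{208 \left(- \frac{183}{23}\right) + \frac{112}{107} \left(-92\right)} = \frac{1}{- \frac{38064}{23} - \frac{10304}{107}} = \frac{1}{- \frac{4309840}{2461}} = - \frac{2461}{4309840}$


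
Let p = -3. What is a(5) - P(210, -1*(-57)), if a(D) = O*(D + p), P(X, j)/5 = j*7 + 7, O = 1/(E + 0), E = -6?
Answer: -6091/3 ≈ -2030.3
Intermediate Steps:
O = -⅙ (O = 1/(-6 + 0) = 1/(-6) = -⅙ ≈ -0.16667)
P(X, j) = 35 + 35*j (P(X, j) = 5*(j*7 + 7) = 5*(7*j + 7) = 5*(7 + 7*j) = 35 + 35*j)
a(D) = ½ - D/6 (a(D) = -(D - 3)/6 = -(-3 + D)/6 = ½ - D/6)
a(5) - P(210, -1*(-57)) = (½ - ⅙*5) - (35 + 35*(-1*(-57))) = (½ - ⅚) - (35 + 35*57) = -⅓ - (35 + 1995) = -⅓ - 1*2030 = -⅓ - 2030 = -6091/3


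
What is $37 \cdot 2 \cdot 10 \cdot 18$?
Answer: $13320$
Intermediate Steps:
$37 \cdot 2 \cdot 10 \cdot 18 = 37 \cdot 20 \cdot 18 = 740 \cdot 18 = 13320$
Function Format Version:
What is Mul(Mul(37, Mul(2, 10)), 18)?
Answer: 13320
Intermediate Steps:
Mul(Mul(37, Mul(2, 10)), 18) = Mul(Mul(37, 20), 18) = Mul(740, 18) = 13320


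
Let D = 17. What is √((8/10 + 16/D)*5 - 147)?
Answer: I*√39967/17 ≈ 11.76*I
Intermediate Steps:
√((8/10 + 16/D)*5 - 147) = √((8/10 + 16/17)*5 - 147) = √((8*(⅒) + 16*(1/17))*5 - 147) = √((⅘ + 16/17)*5 - 147) = √((148/85)*5 - 147) = √(148/17 - 147) = √(-2351/17) = I*√39967/17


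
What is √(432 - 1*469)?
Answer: I*√37 ≈ 6.0828*I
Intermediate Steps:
√(432 - 1*469) = √(432 - 469) = √(-37) = I*√37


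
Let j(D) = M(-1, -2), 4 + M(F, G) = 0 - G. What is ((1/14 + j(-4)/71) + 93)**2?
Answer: 8553475225/988036 ≈ 8657.0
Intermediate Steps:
M(F, G) = -4 - G (M(F, G) = -4 + (0 - G) = -4 - G)
j(D) = -2 (j(D) = -4 - 1*(-2) = -4 + 2 = -2)
((1/14 + j(-4)/71) + 93)**2 = ((1/14 - 2/71) + 93)**2 = (43/994 + 93)**2 = (92485/994)**2 = 8553475225/988036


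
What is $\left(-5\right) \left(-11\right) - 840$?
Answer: $-785$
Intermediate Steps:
$\left(-5\right) \left(-11\right) - 840 = 55 - 840 = -785$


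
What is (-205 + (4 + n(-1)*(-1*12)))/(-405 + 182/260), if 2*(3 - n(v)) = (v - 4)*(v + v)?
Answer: 1770/4043 ≈ 0.43779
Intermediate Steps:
n(v) = 3 - v*(-4 + v) (n(v) = 3 - (v - 4)*(v + v)/2 = 3 - (-4 + v)*2*v/2 = 3 - v*(-4 + v))
(-205 + (4 + n(-1)*(-1*12)))/(-405 + 182/260) = (-205 + (4 + (3 - 1*(-1)**2 + 4*(-1))*(-1*12)))/(-405 + 182/260) = (-205 + (4 + (3 - 1*1 - 4)*(-12)))/(-405 + 182*(1/260)) = (-205 + (4 + (3 - 1 - 4)*(-12)))/(-405 + 7/10) = (-205 + (4 - 2*(-12)))/(-4043/10) = (-205 + (4 + 24))*(-10/4043) = (-205 + 28)*(-10/4043) = -177*(-10/4043) = 1770/4043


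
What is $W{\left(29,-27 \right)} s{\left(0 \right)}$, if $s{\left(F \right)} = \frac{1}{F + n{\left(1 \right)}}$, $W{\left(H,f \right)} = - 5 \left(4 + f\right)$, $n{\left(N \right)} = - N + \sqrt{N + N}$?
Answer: $115 + 115 \sqrt{2} \approx 277.63$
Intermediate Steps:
$n{\left(N \right)} = - N + \sqrt{2} \sqrt{N}$ ($n{\left(N \right)} = - N + \sqrt{2 N} = - N + \sqrt{2} \sqrt{N}$)
$W{\left(H,f \right)} = -20 - 5 f$
$s{\left(F \right)} = \frac{1}{-1 + F + \sqrt{2}}$ ($s{\left(F \right)} = \frac{1}{F - \left(1 - \sqrt{2} \sqrt{1}\right)} = \frac{1}{F - \left(1 - \sqrt{2} \cdot 1\right)} = \frac{1}{F - \left(1 - \sqrt{2}\right)} = \frac{1}{-1 + F + \sqrt{2}}$)
$W{\left(29,-27 \right)} s{\left(0 \right)} = \frac{-20 - -135}{-1 + 0 + \sqrt{2}} = \frac{-20 + 135}{-1 + \sqrt{2}} = \frac{115}{-1 + \sqrt{2}}$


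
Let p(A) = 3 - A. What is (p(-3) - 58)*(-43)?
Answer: 2236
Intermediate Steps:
(p(-3) - 58)*(-43) = ((3 - 1*(-3)) - 58)*(-43) = ((3 + 3) - 58)*(-43) = (6 - 58)*(-43) = -52*(-43) = 2236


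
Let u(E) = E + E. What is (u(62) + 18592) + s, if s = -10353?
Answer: 8363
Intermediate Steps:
u(E) = 2*E
(u(62) + 18592) + s = (2*62 + 18592) - 10353 = (124 + 18592) - 10353 = 18716 - 10353 = 8363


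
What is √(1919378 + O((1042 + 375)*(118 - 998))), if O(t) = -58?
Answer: 2*√479830 ≈ 1385.4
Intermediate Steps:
√(1919378 + O((1042 + 375)*(118 - 998))) = √(1919378 - 58) = √1919320 = 2*√479830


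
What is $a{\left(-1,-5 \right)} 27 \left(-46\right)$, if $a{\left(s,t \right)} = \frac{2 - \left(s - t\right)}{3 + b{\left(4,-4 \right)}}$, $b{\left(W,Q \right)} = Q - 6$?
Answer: $- \frac{2484}{7} \approx -354.86$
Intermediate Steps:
$b{\left(W,Q \right)} = -6 + Q$ ($b{\left(W,Q \right)} = Q - 6 = -6 + Q$)
$a{\left(s,t \right)} = - \frac{2}{7} - \frac{t}{7} + \frac{s}{7}$ ($a{\left(s,t \right)} = \frac{2 - \left(s - t\right)}{3 - 10} = \frac{2 + t - s}{3 - 10} = \frac{2 + t - s}{-7} = \left(2 + t - s\right) \left(- \frac{1}{7}\right) = - \frac{2}{7} - \frac{t}{7} + \frac{s}{7}$)
$a{\left(-1,-5 \right)} 27 \left(-46\right) = \left(- \frac{2}{7} - - \frac{5}{7} + \frac{1}{7} \left(-1\right)\right) 27 \left(-46\right) = \left(- \frac{2}{7} + \frac{5}{7} - \frac{1}{7}\right) 27 \left(-46\right) = \frac{2}{7} \cdot 27 \left(-46\right) = \frac{54}{7} \left(-46\right) = - \frac{2484}{7}$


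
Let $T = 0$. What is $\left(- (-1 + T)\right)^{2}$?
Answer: $1$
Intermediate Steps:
$\left(- (-1 + T)\right)^{2} = \left(- (-1 + 0)\right)^{2} = \left(\left(-1\right) \left(-1\right)\right)^{2} = 1^{2} = 1$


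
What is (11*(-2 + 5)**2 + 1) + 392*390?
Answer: 152980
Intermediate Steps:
(11*(-2 + 5)**2 + 1) + 392*390 = (11*3**2 + 1) + 152880 = (11*9 + 1) + 152880 = (99 + 1) + 152880 = 100 + 152880 = 152980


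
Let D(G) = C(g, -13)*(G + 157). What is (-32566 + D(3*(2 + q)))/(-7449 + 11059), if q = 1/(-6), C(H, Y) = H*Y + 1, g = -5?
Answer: -21841/3610 ≈ -6.0501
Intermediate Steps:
C(H, Y) = 1 + H*Y
q = -⅙ ≈ -0.16667
D(G) = 10362 + 66*G (D(G) = (1 - 5*(-13))*(G + 157) = (1 + 65)*(157 + G) = 66*(157 + G) = 10362 + 66*G)
(-32566 + D(3*(2 + q)))/(-7449 + 11059) = (-32566 + (10362 + 66*(3*(2 - ⅙))))/(-7449 + 11059) = (-32566 + (10362 + 66*(3*(11/6))))/3610 = (-32566 + (10362 + 66*(11/2)))*(1/3610) = (-32566 + (10362 + 363))*(1/3610) = (-32566 + 10725)*(1/3610) = -21841*1/3610 = -21841/3610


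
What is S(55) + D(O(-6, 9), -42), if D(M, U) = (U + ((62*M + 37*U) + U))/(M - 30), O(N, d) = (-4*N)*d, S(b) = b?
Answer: 3664/31 ≈ 118.19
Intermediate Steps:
O(N, d) = -4*N*d
D(M, U) = (39*U + 62*M)/(-30 + M) (D(M, U) = (U + ((37*U + 62*M) + U))/(-30 + M) = (U + (38*U + 62*M))/(-30 + M) = (39*U + 62*M)/(-30 + M))
S(55) + D(O(-6, 9), -42) = 55 + (39*(-42) + 62*(-4*(-6)*9))/(-30 - 4*(-6)*9) = 55 + (-1638 + 62*216)/(-30 + 216) = 55 + (-1638 + 13392)/186 = 55 + (1/186)*11754 = 55 + 1959/31 = 3664/31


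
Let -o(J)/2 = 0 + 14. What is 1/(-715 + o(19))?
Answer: -1/743 ≈ -0.0013459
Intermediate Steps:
o(J) = -28 (o(J) = -2*(0 + 14) = -2*14 = -28)
1/(-715 + o(19)) = 1/(-715 - 28) = 1/(-743) = -1/743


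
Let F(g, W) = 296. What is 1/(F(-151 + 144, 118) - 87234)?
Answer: -1/86938 ≈ -1.1502e-5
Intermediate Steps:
1/(F(-151 + 144, 118) - 87234) = 1/(296 - 87234) = 1/(-86938) = -1/86938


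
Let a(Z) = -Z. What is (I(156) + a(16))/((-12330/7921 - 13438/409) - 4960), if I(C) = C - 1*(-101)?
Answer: -780765049/16180342808 ≈ -0.048254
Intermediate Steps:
I(C) = 101 + C (I(C) = C + 101 = 101 + C)
(I(156) + a(16))/((-12330/7921 - 13438/409) - 4960) = ((101 + 156) - 1*16)/((-12330/7921 - 13438/409) - 4960) = (257 - 16)/((-12330*1/7921 - 13438*1/409) - 4960) = 241/((-12330/7921 - 13438/409) - 4960) = 241/(-111485368/3239689 - 4960) = 241/(-16180342808/3239689) = 241*(-3239689/16180342808) = -780765049/16180342808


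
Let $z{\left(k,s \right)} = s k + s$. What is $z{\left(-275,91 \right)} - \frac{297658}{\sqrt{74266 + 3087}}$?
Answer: $-24934 - \frac{297658 \sqrt{77353}}{77353} \approx -26004.0$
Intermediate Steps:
$z{\left(k,s \right)} = s + k s$ ($z{\left(k,s \right)} = k s + s = s + k s$)
$z{\left(-275,91 \right)} - \frac{297658}{\sqrt{74266 + 3087}} = 91 \left(1 - 275\right) - \frac{297658}{\sqrt{74266 + 3087}} = 91 \left(-274\right) - \frac{297658}{\sqrt{77353}} = -24934 - 297658 \frac{\sqrt{77353}}{77353} = -24934 - \frac{297658 \sqrt{77353}}{77353}$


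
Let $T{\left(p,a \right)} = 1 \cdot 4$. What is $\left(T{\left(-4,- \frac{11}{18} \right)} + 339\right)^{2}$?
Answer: $117649$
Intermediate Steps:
$T{\left(p,a \right)} = 4$
$\left(T{\left(-4,- \frac{11}{18} \right)} + 339\right)^{2} = \left(4 + 339\right)^{2} = 343^{2} = 117649$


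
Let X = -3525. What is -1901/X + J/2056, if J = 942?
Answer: 3614503/3623700 ≈ 0.99746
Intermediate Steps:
-1901/X + J/2056 = -1901/(-3525) + 942/2056 = -1901*(-1/3525) + 942*(1/2056) = 1901/3525 + 471/1028 = 3614503/3623700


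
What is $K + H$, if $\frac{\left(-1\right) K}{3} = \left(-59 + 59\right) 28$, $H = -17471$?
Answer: $-17471$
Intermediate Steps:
$K = 0$ ($K = - 3 \left(-59 + 59\right) 28 = - 3 \cdot 0 \cdot 28 = \left(-3\right) 0 = 0$)
$K + H = 0 - 17471 = -17471$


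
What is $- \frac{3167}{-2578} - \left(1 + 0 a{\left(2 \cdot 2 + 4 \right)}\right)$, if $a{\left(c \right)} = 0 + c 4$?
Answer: $\frac{589}{2578} \approx 0.22847$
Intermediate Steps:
$a{\left(c \right)} = 4 c$ ($a{\left(c \right)} = 0 + 4 c = 4 c$)
$- \frac{3167}{-2578} - \left(1 + 0 a{\left(2 \cdot 2 + 4 \right)}\right) = - \frac{3167}{-2578} - \left(1 + 0 \cdot 4 \left(2 \cdot 2 + 4\right)\right) = \left(-3167\right) \left(- \frac{1}{2578}\right) - \left(1 + 0 \cdot 4 \left(4 + 4\right)\right) = \frac{3167}{2578} - \left(1 + 0 \cdot 4 \cdot 8\right) = \frac{3167}{2578} - \left(1 + 0 \cdot 32\right) = \frac{3167}{2578} - \left(1 + 0\right) = \frac{3167}{2578} - 1 = \frac{589}{2578}$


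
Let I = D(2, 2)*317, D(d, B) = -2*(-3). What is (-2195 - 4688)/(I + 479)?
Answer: -6883/2381 ≈ -2.8908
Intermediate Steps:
D(d, B) = 6
I = 1902 (I = 6*317 = 1902)
(-2195 - 4688)/(I + 479) = (-2195 - 4688)/(1902 + 479) = -6883/2381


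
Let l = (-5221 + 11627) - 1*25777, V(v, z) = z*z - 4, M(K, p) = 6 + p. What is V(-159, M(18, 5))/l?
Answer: -39/6457 ≈ -0.0060400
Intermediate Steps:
V(v, z) = -4 + z**2 (V(v, z) = z**2 - 4 = -4 + z**2)
l = -19371 (l = 6406 - 25777 = -19371)
V(-159, M(18, 5))/l = (-4 + (6 + 5)**2)/(-19371) = (-4 + 11**2)*(-1/19371) = (-4 + 121)*(-1/19371) = 117*(-1/19371) = -39/6457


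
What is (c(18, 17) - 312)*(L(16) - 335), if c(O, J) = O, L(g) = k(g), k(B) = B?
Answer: 93786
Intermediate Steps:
L(g) = g
(c(18, 17) - 312)*(L(16) - 335) = (18 - 312)*(16 - 335) = -294*(-319) = 93786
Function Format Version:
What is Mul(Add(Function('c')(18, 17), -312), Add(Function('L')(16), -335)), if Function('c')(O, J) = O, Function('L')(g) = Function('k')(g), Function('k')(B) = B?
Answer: 93786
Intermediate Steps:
Function('L')(g) = g
Mul(Add(Function('c')(18, 17), -312), Add(Function('L')(16), -335)) = Mul(Add(18, -312), Add(16, -335)) = Mul(-294, -319) = 93786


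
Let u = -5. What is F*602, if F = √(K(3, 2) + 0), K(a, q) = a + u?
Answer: 602*I*√2 ≈ 851.36*I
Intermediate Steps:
K(a, q) = -5 + a (K(a, q) = a - 5 = -5 + a)
F = I*√2 (F = √((-5 + 3) + 0) = √(-2 + 0) = √(-2) = I*√2 ≈ 1.4142*I)
F*602 = (I*√2)*602 = 602*I*√2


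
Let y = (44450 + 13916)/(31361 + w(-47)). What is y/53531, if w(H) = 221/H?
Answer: 1371601/39445548563 ≈ 3.4772e-5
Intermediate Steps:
y = 1371601/736873 (y = (44450 + 13916)/(31361 + 221/(-47)) = 58366/(31361 + 221*(-1/47)) = 58366/(31361 - 221/47) = 58366/(1473746/47) = 58366*(47/1473746) = 1371601/736873 ≈ 1.8614)
y/53531 = (1371601/736873)/53531 = (1371601/736873)*(1/53531) = 1371601/39445548563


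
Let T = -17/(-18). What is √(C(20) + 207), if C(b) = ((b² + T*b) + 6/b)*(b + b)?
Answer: √152771/3 ≈ 130.29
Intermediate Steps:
T = 17/18 (T = -17*(-1/18) = 17/18 ≈ 0.94444)
C(b) = 2*b*(b² + 6/b + 17*b/18) (C(b) = ((b² + 17*b/18) + 6/b)*(b + b) = (b² + 6/b + 17*b/18)*(2*b) = 2*b*(b² + 6/b + 17*b/18))
√(C(20) + 207) = √((12 + 2*20³ + (17/9)*20²) + 207) = √((12 + 2*8000 + (17/9)*400) + 207) = √((12 + 16000 + 6800/9) + 207) = √(150908/9 + 207) = √(152771/9) = √152771/3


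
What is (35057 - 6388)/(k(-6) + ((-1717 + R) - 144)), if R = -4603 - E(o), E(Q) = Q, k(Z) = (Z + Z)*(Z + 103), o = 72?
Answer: -28669/7700 ≈ -3.7232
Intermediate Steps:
k(Z) = 2*Z*(103 + Z) (k(Z) = (2*Z)*(103 + Z) = 2*Z*(103 + Z))
R = -4675 (R = -4603 - 1*72 = -4603 - 72 = -4675)
(35057 - 6388)/(k(-6) + ((-1717 + R) - 144)) = (35057 - 6388)/(2*(-6)*(103 - 6) + ((-1717 - 4675) - 144)) = 28669/(2*(-6)*97 + (-6392 - 144)) = 28669/(-1164 - 6536) = 28669/(-7700) = 28669*(-1/7700) = -28669/7700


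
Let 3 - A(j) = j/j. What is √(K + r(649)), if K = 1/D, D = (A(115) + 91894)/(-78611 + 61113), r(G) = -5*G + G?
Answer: I*√1370281438659/22974 ≈ 50.953*I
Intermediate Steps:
A(j) = 2 (A(j) = 3 - j/j = 3 - 1*1 = 3 - 1 = 2)
r(G) = -4*G
D = -45948/8749 (D = (2 + 91894)/(-78611 + 61113) = 91896/(-17498) = 91896*(-1/17498) = -45948/8749 ≈ -5.2518)
K = -8749/45948 (K = 1/(-45948/8749) = -8749/45948 ≈ -0.19041)
√(K + r(649)) = √(-8749/45948 - 4*649) = √(-8749/45948 - 2596) = √(-119289757/45948) = I*√1370281438659/22974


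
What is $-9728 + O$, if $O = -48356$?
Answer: $-58084$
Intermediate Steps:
$-9728 + O = -9728 - 48356 = -58084$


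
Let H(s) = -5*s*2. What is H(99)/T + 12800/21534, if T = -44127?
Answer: 32563570/52790601 ≈ 0.61684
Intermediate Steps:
H(s) = -10*s
H(99)/T + 12800/21534 = -10*99/(-44127) + 12800/21534 = -990*(-1/44127) + 12800*(1/21534) = 110/4903 + 6400/10767 = 32563570/52790601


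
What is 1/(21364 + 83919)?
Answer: 1/105283 ≈ 9.4982e-6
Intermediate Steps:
1/(21364 + 83919) = 1/105283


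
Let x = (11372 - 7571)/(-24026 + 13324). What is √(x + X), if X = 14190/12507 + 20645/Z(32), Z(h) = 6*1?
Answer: √127395131330216838/6084087 ≈ 58.665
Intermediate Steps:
Z(h) = 6
x = -3801/10702 (x = 3801/(-10702) = 3801*(-1/10702) = -3801/10702 ≈ -0.35517)
X = 7827035/2274 (X = 14190/12507 + 20645/6 = 14190*(1/12507) + 20645*(⅙) = 430/379 + 20645/6 = 7827035/2274 ≈ 3442.0)
√(x + X) = √(-3801/10702 + 7827035/2274) = √(20939071274/6084087) = √127395131330216838/6084087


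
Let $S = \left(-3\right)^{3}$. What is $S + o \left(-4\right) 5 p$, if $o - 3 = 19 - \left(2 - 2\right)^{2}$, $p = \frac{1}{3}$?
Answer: $- \frac{521}{3} \approx -173.67$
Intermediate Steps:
$S = -27$
$p = \frac{1}{3} \approx 0.33333$
$o = 22$ ($o = 3 + \left(19 - \left(2 - 2\right)^{2}\right) = 3 + \left(19 - 0^{2}\right) = 3 + \left(19 - 0\right) = 3 + \left(19 + 0\right) = 3 + 19 = 22$)
$S + o \left(-4\right) 5 p = -27 + 22 \left(-4\right) 5 \cdot \frac{1}{3} = -27 + 22 \left(\left(-20\right) \frac{1}{3}\right) = -27 + 22 \left(- \frac{20}{3}\right) = -27 - \frac{440}{3} = - \frac{521}{3}$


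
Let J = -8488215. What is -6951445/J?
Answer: 1390289/1697643 ≈ 0.81895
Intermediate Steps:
-6951445/J = -6951445/(-8488215) = -6951445*(-1/8488215) = 1390289/1697643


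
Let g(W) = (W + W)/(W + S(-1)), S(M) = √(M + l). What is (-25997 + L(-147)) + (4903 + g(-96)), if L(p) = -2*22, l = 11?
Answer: -97288998/4603 + 96*√10/4603 ≈ -21136.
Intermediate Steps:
S(M) = √(11 + M) (S(M) = √(M + 11) = √(11 + M))
g(W) = 2*W/(W + √10) (g(W) = (W + W)/(W + √(11 - 1)) = (2*W)/(W + √10) = 2*W/(W + √10))
L(p) = -44
(-25997 + L(-147)) + (4903 + g(-96)) = (-25997 - 44) + (4903 + 2*(-96)/(-96 + √10)) = -26041 + (4903 - 192/(-96 + √10)) = -21138 - 192/(-96 + √10)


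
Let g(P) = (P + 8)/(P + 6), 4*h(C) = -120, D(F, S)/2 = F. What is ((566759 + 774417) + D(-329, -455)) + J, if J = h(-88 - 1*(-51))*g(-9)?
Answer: 1340508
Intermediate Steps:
D(F, S) = 2*F
h(C) = -30 (h(C) = (1/4)*(-120) = -30)
g(P) = (8 + P)/(6 + P)
J = -10 (J = -30*(8 - 9)/(6 - 9) = -30*(-1)/(-3) = -(-10)*(-1) = -30*1/3 = -10)
((566759 + 774417) + D(-329, -455)) + J = ((566759 + 774417) + 2*(-329)) - 10 = (1341176 - 658) - 10 = 1340518 - 10 = 1340508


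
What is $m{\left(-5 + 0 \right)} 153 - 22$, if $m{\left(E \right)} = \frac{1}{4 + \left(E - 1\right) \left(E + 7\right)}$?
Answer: $- \frac{329}{8} \approx -41.125$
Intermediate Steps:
$m{\left(E \right)} = \frac{1}{4 + \left(-1 + E\right) \left(7 + E\right)}$
$m{\left(-5 + 0 \right)} 153 - 22 = \frac{1}{-3 + \left(-5 + 0\right)^{2} + 6 \left(-5 + 0\right)} 153 - 22 = \frac{1}{-3 + \left(-5\right)^{2} + 6 \left(-5\right)} 153 - 22 = \frac{1}{-3 + 25 - 30} \cdot 153 - 22 = \frac{1}{-8} \cdot 153 - 22 = \left(- \frac{1}{8}\right) 153 - 22 = - \frac{153}{8} - 22 = - \frac{329}{8}$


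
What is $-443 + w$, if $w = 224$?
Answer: $-219$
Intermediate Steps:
$-443 + w = -443 + 224 = -219$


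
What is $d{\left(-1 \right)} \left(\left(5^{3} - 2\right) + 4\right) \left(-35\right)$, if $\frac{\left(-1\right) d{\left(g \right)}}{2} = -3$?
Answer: $-26670$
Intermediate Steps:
$d{\left(g \right)} = 6$ ($d{\left(g \right)} = \left(-2\right) \left(-3\right) = 6$)
$d{\left(-1 \right)} \left(\left(5^{3} - 2\right) + 4\right) \left(-35\right) = 6 \left(\left(5^{3} - 2\right) + 4\right) \left(-35\right) = 6 \left(\left(125 - 2\right) + 4\right) \left(-35\right) = 6 \left(123 + 4\right) \left(-35\right) = 6 \cdot 127 \left(-35\right) = 762 \left(-35\right) = -26670$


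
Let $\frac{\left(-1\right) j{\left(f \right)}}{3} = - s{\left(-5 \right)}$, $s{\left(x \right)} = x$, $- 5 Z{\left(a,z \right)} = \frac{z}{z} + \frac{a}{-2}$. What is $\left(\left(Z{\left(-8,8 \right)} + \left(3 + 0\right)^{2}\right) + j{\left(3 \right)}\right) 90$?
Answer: $-630$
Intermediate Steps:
$Z{\left(a,z \right)} = - \frac{1}{5} + \frac{a}{10}$ ($Z{\left(a,z \right)} = - \frac{\frac{z}{z} + \frac{a}{-2}}{5} = - \frac{1 + a \left(- \frac{1}{2}\right)}{5} = - \frac{1 - \frac{a}{2}}{5} = - \frac{1}{5} + \frac{a}{10}$)
$j{\left(f \right)} = -15$ ($j{\left(f \right)} = - 3 \left(\left(-1\right) \left(-5\right)\right) = \left(-3\right) 5 = -15$)
$\left(\left(Z{\left(-8,8 \right)} + \left(3 + 0\right)^{2}\right) + j{\left(3 \right)}\right) 90 = \left(\left(\left(- \frac{1}{5} + \frac{1}{10} \left(-8\right)\right) + \left(3 + 0\right)^{2}\right) - 15\right) 90 = \left(\left(\left(- \frac{1}{5} - \frac{4}{5}\right) + 3^{2}\right) - 15\right) 90 = \left(\left(-1 + 9\right) - 15\right) 90 = \left(8 - 15\right) 90 = \left(-7\right) 90 = -630$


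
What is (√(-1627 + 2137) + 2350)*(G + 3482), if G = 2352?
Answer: 13709900 + 5834*√510 ≈ 1.3842e+7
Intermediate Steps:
(√(-1627 + 2137) + 2350)*(G + 3482) = (√(-1627 + 2137) + 2350)*(2352 + 3482) = (√510 + 2350)*5834 = (2350 + √510)*5834 = 13709900 + 5834*√510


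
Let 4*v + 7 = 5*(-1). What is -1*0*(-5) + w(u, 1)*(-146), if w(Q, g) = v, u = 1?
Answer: 438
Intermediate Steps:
v = -3 (v = -7/4 + (5*(-1))/4 = -7/4 + (¼)*(-5) = -7/4 - 5/4 = -3)
w(Q, g) = -3
-1*0*(-5) + w(u, 1)*(-146) = -1*0*(-5) - 3*(-146) = 0*(-5) + 438 = 0 + 438 = 438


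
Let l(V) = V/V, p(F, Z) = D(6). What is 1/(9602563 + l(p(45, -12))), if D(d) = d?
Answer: 1/9602564 ≈ 1.0414e-7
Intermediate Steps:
p(F, Z) = 6
l(V) = 1
1/(9602563 + l(p(45, -12))) = 1/(9602563 + 1) = 1/9602564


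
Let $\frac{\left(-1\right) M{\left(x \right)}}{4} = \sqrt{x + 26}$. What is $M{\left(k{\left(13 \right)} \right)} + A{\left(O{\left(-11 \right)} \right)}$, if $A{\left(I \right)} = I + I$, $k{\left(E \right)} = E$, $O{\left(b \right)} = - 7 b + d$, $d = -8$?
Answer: $138 - 4 \sqrt{39} \approx 113.02$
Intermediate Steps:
$O{\left(b \right)} = -8 - 7 b$ ($O{\left(b \right)} = - 7 b - 8 = -8 - 7 b$)
$A{\left(I \right)} = 2 I$
$M{\left(x \right)} = - 4 \sqrt{26 + x}$ ($M{\left(x \right)} = - 4 \sqrt{x + 26} = - 4 \sqrt{26 + x}$)
$M{\left(k{\left(13 \right)} \right)} + A{\left(O{\left(-11 \right)} \right)} = - 4 \sqrt{26 + 13} + 2 \left(-8 - -77\right) = - 4 \sqrt{39} + 2 \left(-8 + 77\right) = - 4 \sqrt{39} + 2 \cdot 69 = - 4 \sqrt{39} + 138 = 138 - 4 \sqrt{39}$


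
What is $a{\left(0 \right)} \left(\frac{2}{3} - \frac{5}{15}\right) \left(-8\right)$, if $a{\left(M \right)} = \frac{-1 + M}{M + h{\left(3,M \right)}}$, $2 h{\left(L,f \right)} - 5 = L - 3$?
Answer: $\frac{16}{15} \approx 1.0667$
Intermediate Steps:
$h{\left(L,f \right)} = 1 + \frac{L}{2}$ ($h{\left(L,f \right)} = \frac{5}{2} + \frac{L - 3}{2} = \frac{5}{2} + \frac{-3 + L}{2} = \frac{5}{2} + \left(- \frac{3}{2} + \frac{L}{2}\right) = 1 + \frac{L}{2}$)
$a{\left(M \right)} = \frac{-1 + M}{\frac{5}{2} + M}$ ($a{\left(M \right)} = \frac{-1 + M}{M + \left(1 + \frac{1}{2} \cdot 3\right)} = \frac{-1 + M}{M + \left(1 + \frac{3}{2}\right)} = \frac{-1 + M}{M + \frac{5}{2}} = \frac{-1 + M}{\frac{5}{2} + M}$)
$a{\left(0 \right)} \left(\frac{2}{3} - \frac{5}{15}\right) \left(-8\right) = \frac{2 \left(-1 + 0\right)}{5 + 2 \cdot 0} \left(\frac{2}{3} - \frac{5}{15}\right) \left(-8\right) = 2 \frac{1}{5 + 0} \left(-1\right) \left(2 \cdot \frac{1}{3} - \frac{1}{3}\right) \left(-8\right) = 2 \cdot \frac{1}{5} \left(-1\right) \left(\frac{2}{3} - \frac{1}{3}\right) \left(-8\right) = 2 \cdot \frac{1}{5} \left(-1\right) \frac{1}{3} \left(-8\right) = \left(- \frac{2}{5}\right) \frac{1}{3} \left(-8\right) = \left(- \frac{2}{15}\right) \left(-8\right) = \frac{16}{15}$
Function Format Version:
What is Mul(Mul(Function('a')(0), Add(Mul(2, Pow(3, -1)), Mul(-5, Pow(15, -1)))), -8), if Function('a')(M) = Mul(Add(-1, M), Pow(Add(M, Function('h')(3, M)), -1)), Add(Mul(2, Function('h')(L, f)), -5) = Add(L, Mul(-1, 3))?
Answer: Rational(16, 15) ≈ 1.0667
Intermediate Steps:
Function('h')(L, f) = Add(1, Mul(Rational(1, 2), L)) (Function('h')(L, f) = Add(Rational(5, 2), Mul(Rational(1, 2), Add(L, Mul(-1, 3)))) = Add(Rational(5, 2), Mul(Rational(1, 2), Add(L, -3))) = Add(Rational(5, 2), Mul(Rational(1, 2), Add(-3, L))) = Add(Rational(5, 2), Add(Rational(-3, 2), Mul(Rational(1, 2), L))) = Add(1, Mul(Rational(1, 2), L)))
Function('a')(M) = Mul(Pow(Add(Rational(5, 2), M), -1), Add(-1, M)) (Function('a')(M) = Mul(Add(-1, M), Pow(Add(M, Add(1, Mul(Rational(1, 2), 3))), -1)) = Mul(Add(-1, M), Pow(Add(M, Add(1, Rational(3, 2))), -1)) = Mul(Add(-1, M), Pow(Add(M, Rational(5, 2)), -1)) = Mul(Add(-1, M), Pow(Add(Rational(5, 2), M), -1)) = Mul(Pow(Add(Rational(5, 2), M), -1), Add(-1, M)))
Mul(Mul(Function('a')(0), Add(Mul(2, Pow(3, -1)), Mul(-5, Pow(15, -1)))), -8) = Mul(Mul(Mul(2, Pow(Add(5, Mul(2, 0)), -1), Add(-1, 0)), Add(Mul(2, Pow(3, -1)), Mul(-5, Pow(15, -1)))), -8) = Mul(Mul(Mul(2, Pow(Add(5, 0), -1), -1), Add(Mul(2, Rational(1, 3)), Mul(-5, Rational(1, 15)))), -8) = Mul(Mul(Mul(2, Pow(5, -1), -1), Add(Rational(2, 3), Rational(-1, 3))), -8) = Mul(Mul(Mul(2, Rational(1, 5), -1), Rational(1, 3)), -8) = Mul(Mul(Rational(-2, 5), Rational(1, 3)), -8) = Mul(Rational(-2, 15), -8) = Rational(16, 15)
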